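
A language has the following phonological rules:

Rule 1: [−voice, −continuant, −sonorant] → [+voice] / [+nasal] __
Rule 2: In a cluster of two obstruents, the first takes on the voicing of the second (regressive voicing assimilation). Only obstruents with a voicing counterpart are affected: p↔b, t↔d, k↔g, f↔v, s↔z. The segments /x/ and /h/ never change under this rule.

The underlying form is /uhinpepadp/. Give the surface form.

Rule 1 (post-nasal voicing): /p/ is a voiceless stop immediately after the nasal /n/, so it voices to [b]. /uhinpepadp/ → uhinbepadp.
Rule 2 (regressive voicing assimilation): /d/ precedes the voiceless obstruent /p/, so it devoices to [t] by assimilation. /uhinbepadp/ → uhinbepatp.

uhinbepatp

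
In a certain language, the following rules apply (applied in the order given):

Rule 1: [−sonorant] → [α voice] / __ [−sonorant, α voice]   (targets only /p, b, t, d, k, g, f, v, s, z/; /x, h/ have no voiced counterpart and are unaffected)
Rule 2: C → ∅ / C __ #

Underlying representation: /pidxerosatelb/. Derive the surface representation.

Rule 1 (regressive voicing assimilation): /d/ precedes the voiceless obstruent /x/, so it devoices to [t] by assimilation. /pidxerosatelb/ → pitxerosatelb.
Rule 2 (final cluster simplification): /b/ is the second consonant of a word-final cluster /lb/, so it deletes. /pitxerosatelb/ → pitxerosatel.

pitxerosatel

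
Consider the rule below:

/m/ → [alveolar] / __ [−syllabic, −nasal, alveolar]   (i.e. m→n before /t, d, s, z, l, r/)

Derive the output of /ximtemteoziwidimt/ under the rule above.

xintenteoziwidint

/m/ precedes the alveolar consonant /t/, so it assimilates in place to [n].
/m/ precedes the alveolar consonant /t/, so it assimilates in place to [n].
/m/ precedes the alveolar consonant /t/, so it assimilates in place to [n].
Surface form: [xintenteoziwidint].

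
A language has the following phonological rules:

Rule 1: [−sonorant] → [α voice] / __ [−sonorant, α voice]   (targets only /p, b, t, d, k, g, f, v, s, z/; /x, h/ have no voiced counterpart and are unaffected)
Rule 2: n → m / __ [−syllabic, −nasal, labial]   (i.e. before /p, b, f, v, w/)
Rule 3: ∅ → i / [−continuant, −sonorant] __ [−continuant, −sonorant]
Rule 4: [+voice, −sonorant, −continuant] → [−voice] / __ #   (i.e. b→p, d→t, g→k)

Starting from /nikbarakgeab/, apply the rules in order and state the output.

nigibaragigeap

Rule 1 (regressive voicing assimilation): /k/ precedes the voiced obstruent /b/, so it voices to [g] by assimilation. /k/ precedes the voiced obstruent /g/, so it voices to [g] by assimilation. /nikbarakgeab/ → nigbaraggeab.
Rule 2 (nasal place assimilation): no segment meets the environment; /nigbaraggeab/ is unchanged.
Rule 3 (stop-cluster i-epenthesis): /g/ and /b/ form a stop–stop cluster, so [i] is inserted between them. /g/ and /g/ form a stop–stop cluster, so [i] is inserted between them. /nigbaraggeab/ → nigibaragigeab.
Rule 4 (final devoicing): /b/ is a voiced stop in word-final position, so it devoices to [p]. /nigibaragigeab/ → nigibaragigeap.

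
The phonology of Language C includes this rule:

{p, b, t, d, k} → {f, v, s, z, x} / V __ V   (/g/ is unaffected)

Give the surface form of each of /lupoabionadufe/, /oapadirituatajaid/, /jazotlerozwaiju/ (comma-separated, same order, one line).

/lupoabionadufe/: /p/ is a stop between vowels /u/ and /o/, so it spirantizes to the fricative [f]. /b/ is a stop between vowels /a/ and /i/, so it spirantizes to the fricative [v]. /d/ is a stop between vowels /a/ and /u/, so it spirantizes to the fricative [z]. → [lufoavionazufe].
/oapadirituatajaid/: /p/ is a stop between vowels /a/ and /a/, so it spirantizes to the fricative [f]. /d/ is a stop between vowels /a/ and /i/, so it spirantizes to the fricative [z]. /t/ is a stop between vowels /i/ and /u/, so it spirantizes to the fricative [s]. /t/ is a stop between vowels /a/ and /a/, so it spirantizes to the fricative [s]. → [oafazirisuasajaid].
/jazotlerozwaiju/: the rule's environment is not met; surfaces unchanged as [jazotlerozwaiju].

lufoavionazufe, oafazirisuasajaid, jazotlerozwaiju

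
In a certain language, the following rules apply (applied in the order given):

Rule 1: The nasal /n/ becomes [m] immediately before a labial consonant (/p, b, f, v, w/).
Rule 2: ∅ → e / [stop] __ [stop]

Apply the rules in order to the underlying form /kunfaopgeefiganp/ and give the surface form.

kumfaopegeefigamp

Rule 1 (nasal place assimilation): /n/ precedes the labial consonant /f/, so it assimilates in place to [m]. /n/ precedes the labial consonant /p/, so it assimilates in place to [m]. /kunfaopgeefiganp/ → kumfaopgeefigamp.
Rule 2 (stop-cluster e-epenthesis): /p/ and /g/ form a stop–stop cluster, so [e] is inserted between them. /kumfaopgeefigamp/ → kumfaopegeefigamp.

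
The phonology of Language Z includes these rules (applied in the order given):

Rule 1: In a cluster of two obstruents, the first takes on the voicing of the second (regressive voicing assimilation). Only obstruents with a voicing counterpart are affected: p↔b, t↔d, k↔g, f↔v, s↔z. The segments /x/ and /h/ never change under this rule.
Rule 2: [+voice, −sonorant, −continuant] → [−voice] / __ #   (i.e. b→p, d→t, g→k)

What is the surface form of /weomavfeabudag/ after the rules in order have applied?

Rule 1 (regressive voicing assimilation): /v/ precedes the voiceless obstruent /f/, so it devoices to [f] by assimilation. /weomavfeabudag/ → weomaffeabudag.
Rule 2 (final devoicing): /g/ is a voiced stop in word-final position, so it devoices to [k]. /weomaffeabudag/ → weomaffeabudak.

weomaffeabudak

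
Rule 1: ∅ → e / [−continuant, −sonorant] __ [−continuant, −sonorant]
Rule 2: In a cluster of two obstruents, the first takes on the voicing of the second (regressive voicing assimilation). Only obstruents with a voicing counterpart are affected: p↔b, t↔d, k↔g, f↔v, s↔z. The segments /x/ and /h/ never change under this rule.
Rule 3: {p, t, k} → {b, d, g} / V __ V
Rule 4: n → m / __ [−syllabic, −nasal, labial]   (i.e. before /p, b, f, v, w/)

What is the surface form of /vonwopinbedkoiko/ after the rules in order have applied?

vomwobimbedegoigo

Rule 1 (stop-cluster e-epenthesis): /d/ and /k/ form a stop–stop cluster, so [e] is inserted between them. /vonwopinbedkoiko/ → vonwopinbedekoiko.
Rule 2 (regressive voicing assimilation): no segment meets the environment; /vonwopinbedekoiko/ is unchanged.
Rule 3 (intervocalic voicing): /p/ is a voiceless stop between vowels /o/ and /i/, so it voices to [b]. /k/ is a voiceless stop between vowels /e/ and /o/, so it voices to [g]. /k/ is a voiceless stop between vowels /i/ and /o/, so it voices to [g]. /vonwopinbedekoiko/ → vonwobinbedegoigo.
Rule 4 (nasal place assimilation): /n/ precedes the labial consonant /w/, so it assimilates in place to [m]. /n/ precedes the labial consonant /b/, so it assimilates in place to [m]. /vonwobinbedegoigo/ → vomwobimbedegoigo.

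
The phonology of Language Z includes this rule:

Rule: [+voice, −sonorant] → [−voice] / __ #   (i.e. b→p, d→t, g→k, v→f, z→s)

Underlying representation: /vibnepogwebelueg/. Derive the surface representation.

/g/ is a voiced obstruent in word-final position, so it devoices to [k].
The other instances of /v/, /b/, /g/ do not occur in the required environment and remain unchanged.
Surface form: [vibnepogwebeluek].

vibnepogwebeluek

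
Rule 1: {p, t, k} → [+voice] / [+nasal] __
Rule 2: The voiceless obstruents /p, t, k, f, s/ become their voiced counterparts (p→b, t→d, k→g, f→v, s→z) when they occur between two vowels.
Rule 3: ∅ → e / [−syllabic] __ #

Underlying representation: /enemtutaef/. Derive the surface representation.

Rule 1 (post-nasal voicing): /t/ is a voiceless stop immediately after the nasal /m/, so it voices to [d]. /enemtutaef/ → enemdutaef.
Rule 2 (intervocalic voicing): /t/ is a voiceless obstruent between vowels /u/ and /a/, so it voices to [d]. /enemdutaef/ → enemdudaef.
Rule 3 (final e-epenthesis): the form ends in the consonant /f/, so [e] is inserted word-finally. /enemdudaef/ → enemdudaefe.

enemdudaefe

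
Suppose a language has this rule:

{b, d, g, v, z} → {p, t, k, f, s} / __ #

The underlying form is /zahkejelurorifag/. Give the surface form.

/g/ is a voiced obstruent in word-final position, so it devoices to [k].
Surface form: [zahkejelurorifak].

zahkejelurorifak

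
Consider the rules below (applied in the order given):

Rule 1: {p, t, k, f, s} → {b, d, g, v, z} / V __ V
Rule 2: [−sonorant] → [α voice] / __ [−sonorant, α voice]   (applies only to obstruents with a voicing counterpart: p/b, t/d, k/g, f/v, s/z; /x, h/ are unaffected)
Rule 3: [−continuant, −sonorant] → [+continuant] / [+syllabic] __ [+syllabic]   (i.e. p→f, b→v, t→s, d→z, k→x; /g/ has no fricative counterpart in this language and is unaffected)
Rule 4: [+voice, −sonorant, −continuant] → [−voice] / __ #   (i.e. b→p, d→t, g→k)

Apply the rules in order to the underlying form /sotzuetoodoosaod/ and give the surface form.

sodzuezoozoozaot

Rule 1 (intervocalic voicing): /t/ is a voiceless obstruent between vowels /e/ and /o/, so it voices to [d]. /s/ is a voiceless obstruent between vowels /o/ and /a/, so it voices to [z]. /sotzuetoodoosaod/ → sotzuedoodoozaod.
Rule 2 (regressive voicing assimilation): /t/ precedes the voiced obstruent /z/, so it voices to [d] by assimilation. /sotzuedoodoozaod/ → sodzuedoodoozaod.
Rule 3 (intervocalic spirantization): /d/ is a stop between vowels /e/ and /o/, so it spirantizes to the fricative [z]. /d/ is a stop between vowels /o/ and /o/, so it spirantizes to the fricative [z]. /sodzuedoodoozaod/ → sodzuezoozoozaod.
Rule 4 (final devoicing): /d/ is a voiced stop in word-final position, so it devoices to [t]. /sodzuezoozoozaod/ → sodzuezoozoozaot.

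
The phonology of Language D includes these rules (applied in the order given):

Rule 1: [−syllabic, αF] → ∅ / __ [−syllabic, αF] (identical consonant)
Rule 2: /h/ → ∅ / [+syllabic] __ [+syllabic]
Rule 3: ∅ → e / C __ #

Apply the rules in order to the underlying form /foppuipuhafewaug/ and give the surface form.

fopuipuafewauge

Rule 1 (degemination): /pp/ is a geminate; the first /p/ deletes. /foppuipuhafewaug/ → fopuipuhafewaug.
Rule 2 (intervocalic h-deletion): /h/ occurs between vowels /u/ and /a/, so it deletes. /fopuipuhafewaug/ → fopuipuafewaug.
Rule 3 (final e-epenthesis): the form ends in the consonant /g/, so [e] is inserted word-finally. /fopuipuafewaug/ → fopuipuafewauge.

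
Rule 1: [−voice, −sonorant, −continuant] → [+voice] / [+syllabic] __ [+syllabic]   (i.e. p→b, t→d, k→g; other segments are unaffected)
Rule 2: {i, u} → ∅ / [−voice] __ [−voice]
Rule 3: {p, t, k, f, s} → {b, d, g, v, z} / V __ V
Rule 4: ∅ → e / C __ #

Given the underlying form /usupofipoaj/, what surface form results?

Rule 1 (intervocalic voicing): /p/ is a voiceless stop between vowels /u/ and /o/, so it voices to [b]. /p/ is a voiceless stop between vowels /i/ and /o/, so it voices to [b]. /usupofipoaj/ → usubofiboaj.
Rule 2 (high vowel syncope): no segment meets the environment; /usubofiboaj/ is unchanged.
Rule 3 (intervocalic voicing): /s/ is a voiceless obstruent between vowels /u/ and /u/, so it voices to [z]. /f/ is a voiceless obstruent between vowels /o/ and /i/, so it voices to [v]. /usubofiboaj/ → uzuboviboaj.
Rule 4 (final e-epenthesis): the form ends in the consonant /j/, so [e] is inserted word-finally. /uzuboviboaj/ → uzuboviboaje.

uzuboviboaje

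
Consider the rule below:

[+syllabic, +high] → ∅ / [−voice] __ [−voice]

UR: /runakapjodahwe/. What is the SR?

No segment of /runakapjodahwe/ meets the structural description of the rule, so the form surfaces unchanged.

runakapjodahwe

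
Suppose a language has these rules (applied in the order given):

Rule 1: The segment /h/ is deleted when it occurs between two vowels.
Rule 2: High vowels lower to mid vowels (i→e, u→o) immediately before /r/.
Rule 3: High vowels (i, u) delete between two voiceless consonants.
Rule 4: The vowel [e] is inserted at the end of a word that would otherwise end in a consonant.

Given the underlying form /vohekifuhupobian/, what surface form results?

Rule 1 (intervocalic h-deletion): /h/ occurs between vowels /o/ and /e/, so it deletes. /h/ occurs between vowels /u/ and /u/, so it deletes. /vohekifuhupobian/ → voekifuupobian.
Rule 2 (pre-rhotic lowering): no segment meets the environment; /voekifuupobian/ is unchanged.
Rule 3 (high vowel syncope): /i/ is a high vowel flanked by voiceless consonants /k/ and /f/, so it deletes. /voekifuupobian/ → voekfuupobian.
Rule 4 (final e-epenthesis): the form ends in the consonant /n/, so [e] is inserted word-finally. /voekfuupobian/ → voekfuupobiane.

voekfuupobiane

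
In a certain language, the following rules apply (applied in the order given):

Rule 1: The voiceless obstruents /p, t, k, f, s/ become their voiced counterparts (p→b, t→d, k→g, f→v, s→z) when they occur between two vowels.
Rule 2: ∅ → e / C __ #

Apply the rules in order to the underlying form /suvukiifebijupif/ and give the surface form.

Rule 1 (intervocalic voicing): /k/ is a voiceless obstruent between vowels /u/ and /i/, so it voices to [g]. /f/ is a voiceless obstruent between vowels /i/ and /e/, so it voices to [v]. /p/ is a voiceless obstruent between vowels /u/ and /i/, so it voices to [b]. /suvukiifebijupif/ → suvugiivebijubif.
Rule 2 (final e-epenthesis): the form ends in the consonant /f/, so [e] is inserted word-finally. /suvugiivebijubif/ → suvugiivebijubife.

suvugiivebijubife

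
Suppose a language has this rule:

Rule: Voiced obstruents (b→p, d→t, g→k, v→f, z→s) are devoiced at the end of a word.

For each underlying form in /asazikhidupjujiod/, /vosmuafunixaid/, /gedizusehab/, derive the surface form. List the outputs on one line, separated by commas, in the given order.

asazikhidupjujiot, vosmuafunixait, gedizusehap

/asazikhidupjujiod/: /d/ is a voiced obstruent in word-final position, so it devoices to [t]. → [asazikhidupjujiot].
/vosmuafunixaid/: /d/ is a voiced obstruent in word-final position, so it devoices to [t]. → [vosmuafunixait].
/gedizusehab/: /b/ is a voiced obstruent in word-final position, so it devoices to [p]. → [gedizusehap].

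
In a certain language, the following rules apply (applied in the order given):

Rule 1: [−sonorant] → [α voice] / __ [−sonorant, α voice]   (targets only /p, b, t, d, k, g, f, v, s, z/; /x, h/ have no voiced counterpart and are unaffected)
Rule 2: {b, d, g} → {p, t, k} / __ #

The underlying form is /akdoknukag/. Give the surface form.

agdoknukak

Rule 1 (regressive voicing assimilation): /k/ precedes the voiced obstruent /d/, so it voices to [g] by assimilation. /akdoknukag/ → agdoknukag.
Rule 2 (final devoicing): /g/ is a voiced stop in word-final position, so it devoices to [k]. /agdoknukag/ → agdoknukak.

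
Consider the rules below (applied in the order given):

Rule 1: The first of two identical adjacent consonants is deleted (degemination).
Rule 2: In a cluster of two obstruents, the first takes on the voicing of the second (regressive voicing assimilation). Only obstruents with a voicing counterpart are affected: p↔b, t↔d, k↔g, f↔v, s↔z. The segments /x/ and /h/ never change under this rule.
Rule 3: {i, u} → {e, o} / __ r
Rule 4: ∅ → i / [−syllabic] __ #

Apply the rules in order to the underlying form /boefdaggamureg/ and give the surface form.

boevdagamoregi

Rule 1 (degemination): /gg/ is a geminate; the first /g/ deletes. /boefdaggamureg/ → boefdagamureg.
Rule 2 (regressive voicing assimilation): /f/ precedes the voiced obstruent /d/, so it voices to [v] by assimilation. /boefdagamureg/ → boevdagamureg.
Rule 3 (pre-rhotic lowering): /u/ is a high vowel immediately before /r/, so it lowers to [o]. /boevdagamureg/ → boevdagamoreg.
Rule 4 (final i-epenthesis): the form ends in the consonant /g/, so [i] is inserted word-finally. /boevdagamoreg/ → boevdagamoregi.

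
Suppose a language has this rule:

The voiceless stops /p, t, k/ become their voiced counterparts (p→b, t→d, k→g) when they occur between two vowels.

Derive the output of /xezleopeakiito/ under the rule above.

/p/ is a voiceless stop between vowels /o/ and /e/, so it voices to [b].
/k/ is a voiceless stop between vowels /a/ and /i/, so it voices to [g].
/t/ is a voiceless stop between vowels /i/ and /o/, so it voices to [d].
Surface form: [xezleobeagiido].

xezleobeagiido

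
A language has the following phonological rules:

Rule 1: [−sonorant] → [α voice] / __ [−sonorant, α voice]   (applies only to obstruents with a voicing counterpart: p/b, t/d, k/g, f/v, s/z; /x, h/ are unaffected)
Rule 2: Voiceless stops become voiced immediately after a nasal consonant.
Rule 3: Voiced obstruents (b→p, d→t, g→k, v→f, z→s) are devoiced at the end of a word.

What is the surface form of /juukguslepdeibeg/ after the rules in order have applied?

Rule 1 (regressive voicing assimilation): /k/ precedes the voiced obstruent /g/, so it voices to [g] by assimilation. /p/ precedes the voiced obstruent /d/, so it voices to [b] by assimilation. /juukguslepdeibeg/ → juugguslebdeibeg.
Rule 2 (post-nasal voicing): no segment meets the environment; /juugguslebdeibeg/ is unchanged.
Rule 3 (final devoicing): /g/ is a voiced obstruent in word-final position, so it devoices to [k]. /juugguslebdeibeg/ → juugguslebdeibek.

juugguslebdeibek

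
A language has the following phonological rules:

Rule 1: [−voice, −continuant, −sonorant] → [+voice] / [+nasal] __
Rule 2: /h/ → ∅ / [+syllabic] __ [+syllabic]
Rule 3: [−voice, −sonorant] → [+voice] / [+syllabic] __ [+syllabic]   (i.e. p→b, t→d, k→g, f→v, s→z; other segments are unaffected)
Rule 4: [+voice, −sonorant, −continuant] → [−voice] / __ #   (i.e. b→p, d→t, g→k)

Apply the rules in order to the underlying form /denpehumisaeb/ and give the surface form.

denbeumizaep

Rule 1 (post-nasal voicing): /p/ is a voiceless stop immediately after the nasal /n/, so it voices to [b]. /denpehumisaeb/ → denbehumisaeb.
Rule 2 (intervocalic h-deletion): /h/ occurs between vowels /e/ and /u/, so it deletes. /denbehumisaeb/ → denbeumisaeb.
Rule 3 (intervocalic voicing): /s/ is a voiceless obstruent between vowels /i/ and /a/, so it voices to [z]. /denbeumisaeb/ → denbeumizaeb.
Rule 4 (final devoicing): /b/ is a voiced stop in word-final position, so it devoices to [p]. /denbeumizaeb/ → denbeumizaep.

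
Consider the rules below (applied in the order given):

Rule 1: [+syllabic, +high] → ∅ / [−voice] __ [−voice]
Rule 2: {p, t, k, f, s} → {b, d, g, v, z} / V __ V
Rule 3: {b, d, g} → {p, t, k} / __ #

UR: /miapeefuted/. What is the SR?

Rule 1 (high vowel syncope): /u/ is a high vowel flanked by voiceless consonants /f/ and /t/, so it deletes. /miapeefuted/ → miapeefted.
Rule 2 (intervocalic voicing): /p/ is a voiceless obstruent between vowels /a/ and /e/, so it voices to [b]. /miapeefted/ → miabeefted.
Rule 3 (final devoicing): /d/ is a voiced stop in word-final position, so it devoices to [t]. /miabeefted/ → miabeeftet.

miabeeftet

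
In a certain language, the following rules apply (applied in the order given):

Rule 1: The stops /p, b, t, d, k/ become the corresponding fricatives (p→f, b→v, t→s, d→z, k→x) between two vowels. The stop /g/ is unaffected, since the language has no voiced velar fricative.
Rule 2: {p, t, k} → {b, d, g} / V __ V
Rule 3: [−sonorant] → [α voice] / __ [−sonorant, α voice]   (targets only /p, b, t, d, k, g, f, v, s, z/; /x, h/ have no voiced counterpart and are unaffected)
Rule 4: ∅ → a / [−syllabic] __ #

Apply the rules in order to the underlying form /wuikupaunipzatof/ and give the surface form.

Rule 1 (intervocalic spirantization): /k/ is a stop between vowels /i/ and /u/, so it spirantizes to the fricative [x]. /p/ is a stop between vowels /u/ and /a/, so it spirantizes to the fricative [f]. /t/ is a stop between vowels /a/ and /o/, so it spirantizes to the fricative [s]. /wuikupaunipzatof/ → wuixufaunipzasof.
Rule 2 (intervocalic voicing): no segment meets the environment; /wuixufaunipzasof/ is unchanged.
Rule 3 (regressive voicing assimilation): /p/ precedes the voiced obstruent /z/, so it voices to [b] by assimilation. /wuixufaunipzasof/ → wuixufaunibzasof.
Rule 4 (final a-epenthesis): the form ends in the consonant /f/, so [a] is inserted word-finally. /wuixufaunibzasof/ → wuixufaunibzasofa.

wuixufaunibzasofa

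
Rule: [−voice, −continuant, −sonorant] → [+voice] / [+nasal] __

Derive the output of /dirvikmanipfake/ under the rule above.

No segment of /dirvikmanipfake/ meets the structural description of the rule, so the form surfaces unchanged.

dirvikmanipfake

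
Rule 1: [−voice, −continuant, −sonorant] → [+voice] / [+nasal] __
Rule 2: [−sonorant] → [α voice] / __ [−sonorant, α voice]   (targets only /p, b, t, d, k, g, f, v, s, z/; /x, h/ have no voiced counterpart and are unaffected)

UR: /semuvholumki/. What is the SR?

semufholumgi

Rule 1 (post-nasal voicing): /k/ is a voiceless stop immediately after the nasal /m/, so it voices to [g]. /semuvholumki/ → semuvholumgi.
Rule 2 (regressive voicing assimilation): /v/ precedes the voiceless obstruent /h/, so it devoices to [f] by assimilation. /semuvholumgi/ → semufholumgi.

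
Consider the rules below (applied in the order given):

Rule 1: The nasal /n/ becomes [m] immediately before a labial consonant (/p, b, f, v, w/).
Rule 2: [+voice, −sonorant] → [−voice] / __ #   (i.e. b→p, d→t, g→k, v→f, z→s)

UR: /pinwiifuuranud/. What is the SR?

Rule 1 (nasal place assimilation): /n/ precedes the labial consonant /w/, so it assimilates in place to [m]. /pinwiifuuranud/ → pimwiifuuranud.
Rule 2 (final devoicing): /d/ is a voiced obstruent in word-final position, so it devoices to [t]. /pimwiifuuranud/ → pimwiifuuranut.

pimwiifuuranut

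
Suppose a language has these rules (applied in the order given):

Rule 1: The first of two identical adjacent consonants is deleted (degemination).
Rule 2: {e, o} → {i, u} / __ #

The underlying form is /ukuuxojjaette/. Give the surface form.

ukuuxojaeti

Rule 1 (degemination): /jj/ is a geminate; the first /j/ deletes. /tt/ is a geminate; the first /t/ deletes. /ukuuxojjaette/ → ukuuxojaete.
Rule 2 (final vowel raising): /e/ is a mid vowel in word-final position, so it raises to [i]. /ukuuxojaete/ → ukuuxojaeti.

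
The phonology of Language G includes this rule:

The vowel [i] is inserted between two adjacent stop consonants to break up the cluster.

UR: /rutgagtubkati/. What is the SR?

/t/ and /g/ form a stop–stop cluster, so [i] is inserted between them.
/g/ and /t/ form a stop–stop cluster, so [i] is inserted between them.
/b/ and /k/ form a stop–stop cluster, so [i] is inserted between them.
Surface form: [rutigagitubikati].

rutigagitubikati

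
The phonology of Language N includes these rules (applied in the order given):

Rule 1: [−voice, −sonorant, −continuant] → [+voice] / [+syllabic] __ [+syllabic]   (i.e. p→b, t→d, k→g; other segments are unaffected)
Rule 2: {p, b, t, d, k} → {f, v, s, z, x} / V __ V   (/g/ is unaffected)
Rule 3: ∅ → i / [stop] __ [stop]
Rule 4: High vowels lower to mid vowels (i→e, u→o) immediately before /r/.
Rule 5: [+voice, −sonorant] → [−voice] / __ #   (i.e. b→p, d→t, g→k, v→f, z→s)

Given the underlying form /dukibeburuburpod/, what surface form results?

Rule 1 (intervocalic voicing): /k/ is a voiceless stop between vowels /u/ and /i/, so it voices to [g]. /dukibeburuburpod/ → dugibeburuburpod.
Rule 2 (intervocalic spirantization): /b/ is a stop between vowels /i/ and /e/, so it spirantizes to the fricative [v]. /b/ is a stop between vowels /e/ and /u/, so it spirantizes to the fricative [v]. /b/ is a stop between vowels /u/ and /u/, so it spirantizes to the fricative [v]. /dugibeburuburpod/ → dugivevuruvurpod.
Rule 3 (stop-cluster i-epenthesis): no segment meets the environment; /dugivevuruvurpod/ is unchanged.
Rule 4 (pre-rhotic lowering): /u/ is a high vowel immediately before /r/, so it lowers to [o]. /u/ is a high vowel immediately before /r/, so it lowers to [o]. /dugivevuruvurpod/ → dugivevoruvorpod.
Rule 5 (final devoicing): /d/ is a voiced obstruent in word-final position, so it devoices to [t]. /dugivevoruvorpod/ → dugivevoruvorpot.

dugivevoruvorpot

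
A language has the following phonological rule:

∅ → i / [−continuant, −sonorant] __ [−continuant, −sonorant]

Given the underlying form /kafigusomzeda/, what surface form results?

kafigusomzeda

No segment of /kafigusomzeda/ meets the structural description of the rule, so the form surfaces unchanged.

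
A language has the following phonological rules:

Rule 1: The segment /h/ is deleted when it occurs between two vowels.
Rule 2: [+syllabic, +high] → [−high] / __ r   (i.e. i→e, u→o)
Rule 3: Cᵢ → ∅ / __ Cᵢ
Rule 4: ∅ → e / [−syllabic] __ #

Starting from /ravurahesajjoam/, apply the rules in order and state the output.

Rule 1 (intervocalic h-deletion): /h/ occurs between vowels /a/ and /e/, so it deletes. /ravurahesajjoam/ → ravuraesajjoam.
Rule 2 (pre-rhotic lowering): /u/ is a high vowel immediately before /r/, so it lowers to [o]. /ravuraesajjoam/ → ravoraesajjoam.
Rule 3 (degemination): /jj/ is a geminate; the first /j/ deletes. /ravoraesajjoam/ → ravoraesajoam.
Rule 4 (final e-epenthesis): the form ends in the consonant /m/, so [e] is inserted word-finally. /ravoraesajoam/ → ravoraesajoame.

ravoraesajoame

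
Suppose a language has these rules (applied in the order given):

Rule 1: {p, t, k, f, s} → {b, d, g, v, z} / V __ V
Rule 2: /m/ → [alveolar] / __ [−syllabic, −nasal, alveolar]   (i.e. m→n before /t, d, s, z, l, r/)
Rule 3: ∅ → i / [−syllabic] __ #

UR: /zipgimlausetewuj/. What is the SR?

zipginlauzedewuji

Rule 1 (intervocalic voicing): /s/ is a voiceless obstruent between vowels /u/ and /e/, so it voices to [z]. /t/ is a voiceless obstruent between vowels /e/ and /e/, so it voices to [d]. /zipgimlausetewuj/ → zipgimlauzedewuj.
Rule 2 (nasal place assimilation): /m/ precedes the alveolar consonant /l/, so it assimilates in place to [n]. /zipgimlauzedewuj/ → zipginlauzedewuj.
Rule 3 (final i-epenthesis): the form ends in the consonant /j/, so [i] is inserted word-finally. /zipginlauzedewuj/ → zipginlauzedewuji.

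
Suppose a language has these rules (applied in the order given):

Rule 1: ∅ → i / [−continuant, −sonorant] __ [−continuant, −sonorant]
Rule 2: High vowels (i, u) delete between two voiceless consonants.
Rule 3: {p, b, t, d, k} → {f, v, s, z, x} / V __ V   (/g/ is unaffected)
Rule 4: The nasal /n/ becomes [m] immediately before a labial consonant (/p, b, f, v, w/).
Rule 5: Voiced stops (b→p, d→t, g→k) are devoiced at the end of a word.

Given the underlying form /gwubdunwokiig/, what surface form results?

Rule 1 (stop-cluster i-epenthesis): /b/ and /d/ form a stop–stop cluster, so [i] is inserted between them. /gwubdunwokiig/ → gwubidunwokiig.
Rule 2 (high vowel syncope): no segment meets the environment; /gwubidunwokiig/ is unchanged.
Rule 3 (intervocalic spirantization): /b/ is a stop between vowels /u/ and /i/, so it spirantizes to the fricative [v]. /d/ is a stop between vowels /i/ and /u/, so it spirantizes to the fricative [z]. /k/ is a stop between vowels /o/ and /i/, so it spirantizes to the fricative [x]. /gwubidunwokiig/ → gwuvizunwoxiig.
Rule 4 (nasal place assimilation): /n/ precedes the labial consonant /w/, so it assimilates in place to [m]. /gwuvizunwoxiig/ → gwuvizumwoxiig.
Rule 5 (final devoicing): /g/ is a voiced stop in word-final position, so it devoices to [k]. /gwuvizumwoxiig/ → gwuvizumwoxiik.

gwuvizumwoxiik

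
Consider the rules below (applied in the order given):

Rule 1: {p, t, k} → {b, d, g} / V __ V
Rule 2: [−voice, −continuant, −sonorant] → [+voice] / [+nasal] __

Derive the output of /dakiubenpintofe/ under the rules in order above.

Rule 1 (intervocalic voicing): /k/ is a voiceless stop between vowels /a/ and /i/, so it voices to [g]. /dakiubenpintofe/ → dagiubenpintofe.
Rule 2 (post-nasal voicing): /p/ is a voiceless stop immediately after the nasal /n/, so it voices to [b]. /t/ is a voiceless stop immediately after the nasal /n/, so it voices to [d]. /dagiubenpintofe/ → dagiubenbindofe.

dagiubenbindofe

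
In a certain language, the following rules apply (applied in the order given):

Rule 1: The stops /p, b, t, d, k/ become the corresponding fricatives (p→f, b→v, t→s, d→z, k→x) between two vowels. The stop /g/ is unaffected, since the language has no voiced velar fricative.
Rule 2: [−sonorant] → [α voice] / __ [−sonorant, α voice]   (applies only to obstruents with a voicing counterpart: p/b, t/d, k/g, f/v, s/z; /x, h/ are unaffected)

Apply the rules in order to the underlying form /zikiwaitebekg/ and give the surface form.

zixiwaisevegg

Rule 1 (intervocalic spirantization): /k/ is a stop between vowels /i/ and /i/, so it spirantizes to the fricative [x]. /t/ is a stop between vowels /i/ and /e/, so it spirantizes to the fricative [s]. /b/ is a stop between vowels /e/ and /e/, so it spirantizes to the fricative [v]. /zikiwaitebekg/ → zixiwaisevekg.
Rule 2 (regressive voicing assimilation): /k/ precedes the voiced obstruent /g/, so it voices to [g] by assimilation. /zixiwaisevekg/ → zixiwaisevegg.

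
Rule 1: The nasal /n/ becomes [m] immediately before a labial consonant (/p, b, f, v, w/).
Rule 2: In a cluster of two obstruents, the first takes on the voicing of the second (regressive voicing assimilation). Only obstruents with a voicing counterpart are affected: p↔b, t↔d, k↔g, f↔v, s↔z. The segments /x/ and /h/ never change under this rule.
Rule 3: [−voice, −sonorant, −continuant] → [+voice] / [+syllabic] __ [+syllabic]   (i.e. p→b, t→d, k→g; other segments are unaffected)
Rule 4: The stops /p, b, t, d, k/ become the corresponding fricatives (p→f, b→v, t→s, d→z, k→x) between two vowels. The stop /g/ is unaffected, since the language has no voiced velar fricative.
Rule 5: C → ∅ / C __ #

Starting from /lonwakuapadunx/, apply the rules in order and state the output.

lomwaguavazun

Rule 1 (nasal place assimilation): /n/ precedes the labial consonant /w/, so it assimilates in place to [m]. /lonwakuapadunx/ → lomwakuapadunx.
Rule 2 (regressive voicing assimilation): no segment meets the environment; /lomwakuapadunx/ is unchanged.
Rule 3 (intervocalic voicing): /k/ is a voiceless stop between vowels /a/ and /u/, so it voices to [g]. /p/ is a voiceless stop between vowels /a/ and /a/, so it voices to [b]. /lomwakuapadunx/ → lomwaguabadunx.
Rule 4 (intervocalic spirantization): /b/ is a stop between vowels /a/ and /a/, so it spirantizes to the fricative [v]. /d/ is a stop between vowels /a/ and /u/, so it spirantizes to the fricative [z]. /lomwaguabadunx/ → lomwaguavazunx.
Rule 5 (final cluster simplification): /x/ is the second consonant of a word-final cluster /nx/, so it deletes. /lomwaguavazunx/ → lomwaguavazun.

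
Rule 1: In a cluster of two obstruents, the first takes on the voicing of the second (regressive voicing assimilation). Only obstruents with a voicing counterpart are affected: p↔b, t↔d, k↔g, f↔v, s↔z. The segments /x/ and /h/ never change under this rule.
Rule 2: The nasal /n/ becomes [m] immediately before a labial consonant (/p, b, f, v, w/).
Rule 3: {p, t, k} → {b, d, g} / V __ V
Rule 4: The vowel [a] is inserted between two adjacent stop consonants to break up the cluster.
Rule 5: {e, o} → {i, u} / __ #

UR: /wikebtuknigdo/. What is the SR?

wigepatuknigadu

Rule 1 (regressive voicing assimilation): /b/ precedes the voiceless obstruent /t/, so it devoices to [p] by assimilation. /wikebtuknigdo/ → wikeptuknigdo.
Rule 2 (nasal place assimilation): no segment meets the environment; /wikeptuknigdo/ is unchanged.
Rule 3 (intervocalic voicing): /k/ is a voiceless stop between vowels /i/ and /e/, so it voices to [g]. /wikeptuknigdo/ → wigeptuknigdo.
Rule 4 (stop-cluster a-epenthesis): /p/ and /t/ form a stop–stop cluster, so [a] is inserted between them. /g/ and /d/ form a stop–stop cluster, so [a] is inserted between them. /wigeptuknigdo/ → wigepatuknigado.
Rule 5 (final vowel raising): /o/ is a mid vowel in word-final position, so it raises to [u]. /wigepatuknigado/ → wigepatuknigadu.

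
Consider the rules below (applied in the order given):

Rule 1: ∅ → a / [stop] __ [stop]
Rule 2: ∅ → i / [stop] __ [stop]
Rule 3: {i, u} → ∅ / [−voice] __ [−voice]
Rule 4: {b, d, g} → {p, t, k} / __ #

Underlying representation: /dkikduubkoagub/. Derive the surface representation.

Rule 1 (stop-cluster a-epenthesis): /d/ and /k/ form a stop–stop cluster, so [a] is inserted between them. /k/ and /d/ form a stop–stop cluster, so [a] is inserted between them. /b/ and /k/ form a stop–stop cluster, so [a] is inserted between them. /dkikduubkoagub/ → dakikaduubakoagub.
Rule 2 (stop-cluster i-epenthesis): no segment meets the environment; /dakikaduubakoagub/ is unchanged.
Rule 3 (high vowel syncope): /i/ is a high vowel flanked by voiceless consonants /k/ and /k/, so it deletes. /dakikaduubakoagub/ → dakkaduubakoagub.
Rule 4 (final devoicing): /b/ is a voiced stop in word-final position, so it devoices to [p]. /dakkaduubakoagub/ → dakkaduubakoagup.

dakkaduubakoagup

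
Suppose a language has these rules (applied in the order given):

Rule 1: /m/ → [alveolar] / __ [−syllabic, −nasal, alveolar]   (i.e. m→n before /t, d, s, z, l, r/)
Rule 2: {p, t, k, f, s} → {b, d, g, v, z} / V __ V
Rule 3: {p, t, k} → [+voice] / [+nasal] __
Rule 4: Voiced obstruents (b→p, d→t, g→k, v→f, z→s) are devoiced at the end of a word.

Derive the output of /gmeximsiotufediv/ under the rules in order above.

Rule 1 (nasal place assimilation): /m/ precedes the alveolar consonant /s/, so it assimilates in place to [n]. /gmeximsiotufediv/ → gmexinsiotufediv.
Rule 2 (intervocalic voicing): /t/ is a voiceless obstruent between vowels /o/ and /u/, so it voices to [d]. /f/ is a voiceless obstruent between vowels /u/ and /e/, so it voices to [v]. /gmexinsiotufediv/ → gmexinsioduvediv.
Rule 3 (post-nasal voicing): no segment meets the environment; /gmexinsioduvediv/ is unchanged.
Rule 4 (final devoicing): /v/ is a voiced obstruent in word-final position, so it devoices to [f]. /gmexinsioduvediv/ → gmexinsioduvedif.

gmexinsioduvedif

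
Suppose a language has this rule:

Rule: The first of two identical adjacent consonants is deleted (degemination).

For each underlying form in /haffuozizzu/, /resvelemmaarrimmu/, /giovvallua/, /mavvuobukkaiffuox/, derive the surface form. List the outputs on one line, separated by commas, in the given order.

hafuozizu, resvelemaarimu, giovalua, mavuobukaifuox

/haffuozizzu/: /ff/ is a geminate; the first /f/ deletes. /zz/ is a geminate; the first /z/ deletes. → [hafuozizu].
/resvelemmaarrimmu/: /mm/ is a geminate; the first /m/ deletes. /rr/ is a geminate; the first /r/ deletes. /mm/ is a geminate; the first /m/ deletes. → [resvelemaarimu].
/giovvallua/: /vv/ is a geminate; the first /v/ deletes. /ll/ is a geminate; the first /l/ deletes. → [giovalua].
/mavvuobukkaiffuox/: /vv/ is a geminate; the first /v/ deletes. /kk/ is a geminate; the first /k/ deletes. /ff/ is a geminate; the first /f/ deletes. → [mavuobukaifuox].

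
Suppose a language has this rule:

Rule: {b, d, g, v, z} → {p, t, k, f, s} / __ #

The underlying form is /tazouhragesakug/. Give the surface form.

Scanning /tazouhragesakug/: /z/ at position 3 is not in the conditioning environment; /g/ at position 9 is not in the conditioning environment; /g/ is a voiced obstruent in word-final position, so it devoices to [k].
Result: [tazouhragesakuk].

tazouhragesakuk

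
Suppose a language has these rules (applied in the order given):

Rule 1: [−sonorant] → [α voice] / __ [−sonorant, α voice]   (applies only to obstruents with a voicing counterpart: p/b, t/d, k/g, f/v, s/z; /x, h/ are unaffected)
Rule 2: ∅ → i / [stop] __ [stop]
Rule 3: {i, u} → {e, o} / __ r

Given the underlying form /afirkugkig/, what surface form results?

aferkukikig

Rule 1 (regressive voicing assimilation): /g/ precedes the voiceless obstruent /k/, so it devoices to [k] by assimilation. /afirkugkig/ → afirkukkig.
Rule 2 (stop-cluster i-epenthesis): /k/ and /k/ form a stop–stop cluster, so [i] is inserted between them. /afirkukkig/ → afirkukikig.
Rule 3 (pre-rhotic lowering): /i/ is a high vowel immediately before /r/, so it lowers to [e]. /afirkukikig/ → aferkukikig.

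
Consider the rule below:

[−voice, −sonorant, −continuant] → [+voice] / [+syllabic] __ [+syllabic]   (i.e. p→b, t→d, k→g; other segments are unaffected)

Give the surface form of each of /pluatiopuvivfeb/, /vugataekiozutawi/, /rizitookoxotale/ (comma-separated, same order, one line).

pluadiobuvivfeb, vugadaegiozudawi, rizidoogoxodale

/pluatiopuvivfeb/: /t/ is a voiceless stop between vowels /a/ and /i/, so it voices to [d]. /p/ is a voiceless stop between vowels /o/ and /u/, so it voices to [b]. → [pluadiobuvivfeb].
/vugataekiozutawi/: /t/ is a voiceless stop between vowels /a/ and /a/, so it voices to [d]. /k/ is a voiceless stop between vowels /e/ and /i/, so it voices to [g]. /t/ is a voiceless stop between vowels /u/ and /a/, so it voices to [d]. → [vugadaegiozudawi].
/rizitookoxotale/: /t/ is a voiceless stop between vowels /i/ and /o/, so it voices to [d]. /k/ is a voiceless stop between vowels /o/ and /o/, so it voices to [g]. /t/ is a voiceless stop between vowels /o/ and /a/, so it voices to [d]. → [rizidoogoxodale].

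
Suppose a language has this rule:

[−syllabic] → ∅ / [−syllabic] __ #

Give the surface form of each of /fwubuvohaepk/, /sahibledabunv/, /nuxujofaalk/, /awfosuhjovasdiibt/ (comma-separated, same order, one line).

fwubuvohaep, sahibledabun, nuxujofaal, awfosuhjovasdiib

/fwubuvohaepk/: /k/ is the second consonant of a word-final cluster /pk/, so it deletes. → [fwubuvohaep].
/sahibledabunv/: /v/ is the second consonant of a word-final cluster /nv/, so it deletes. → [sahibledabun].
/nuxujofaalk/: /k/ is the second consonant of a word-final cluster /lk/, so it deletes. → [nuxujofaal].
/awfosuhjovasdiibt/: /t/ is the second consonant of a word-final cluster /bt/, so it deletes. → [awfosuhjovasdiib].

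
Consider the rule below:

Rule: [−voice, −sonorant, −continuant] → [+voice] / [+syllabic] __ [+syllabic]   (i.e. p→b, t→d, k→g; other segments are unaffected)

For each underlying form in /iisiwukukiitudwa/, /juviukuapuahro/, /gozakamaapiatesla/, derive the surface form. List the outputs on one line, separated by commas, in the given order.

/iisiwukukiitudwa/: /k/ is a voiceless stop between vowels /u/ and /u/, so it voices to [g]. /k/ is a voiceless stop between vowels /u/ and /i/, so it voices to [g]. /t/ is a voiceless stop between vowels /i/ and /u/, so it voices to [d]. → [iisiwugugiidudwa].
/juviukuapuahro/: /k/ is a voiceless stop between vowels /u/ and /u/, so it voices to [g]. /p/ is a voiceless stop between vowels /a/ and /u/, so it voices to [b]. → [juviuguabuahro].
/gozakamaapiatesla/: /k/ is a voiceless stop between vowels /a/ and /a/, so it voices to [g]. /p/ is a voiceless stop between vowels /a/ and /i/, so it voices to [b]. /t/ is a voiceless stop between vowels /a/ and /e/, so it voices to [d]. → [gozagamaabiadesla].

iisiwugugiidudwa, juviuguabuahro, gozagamaabiadesla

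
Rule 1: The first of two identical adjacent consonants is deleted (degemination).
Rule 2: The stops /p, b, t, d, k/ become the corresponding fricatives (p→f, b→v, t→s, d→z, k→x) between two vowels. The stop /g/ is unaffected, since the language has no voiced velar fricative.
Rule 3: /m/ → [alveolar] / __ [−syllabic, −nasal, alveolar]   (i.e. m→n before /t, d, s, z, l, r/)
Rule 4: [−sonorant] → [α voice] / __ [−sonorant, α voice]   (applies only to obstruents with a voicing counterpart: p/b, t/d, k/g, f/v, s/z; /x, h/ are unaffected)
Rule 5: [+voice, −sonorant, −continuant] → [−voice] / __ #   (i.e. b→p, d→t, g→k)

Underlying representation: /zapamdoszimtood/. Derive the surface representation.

zafandozzintoot

Rule 1 (degemination): no segment meets the environment; /zapamdoszimtood/ is unchanged.
Rule 2 (intervocalic spirantization): /p/ is a stop between vowels /a/ and /a/, so it spirantizes to the fricative [f]. /zapamdoszimtood/ → zafamdoszimtood.
Rule 3 (nasal place assimilation): /m/ precedes the alveolar consonant /d/, so it assimilates in place to [n]. /m/ precedes the alveolar consonant /t/, so it assimilates in place to [n]. /zafamdoszimtood/ → zafandoszintood.
Rule 4 (regressive voicing assimilation): /s/ precedes the voiced obstruent /z/, so it voices to [z] by assimilation. /zafandoszintood/ → zafandozzintood.
Rule 5 (final devoicing): /d/ is a voiced stop in word-final position, so it devoices to [t]. /zafandozzintood/ → zafandozzintoot.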